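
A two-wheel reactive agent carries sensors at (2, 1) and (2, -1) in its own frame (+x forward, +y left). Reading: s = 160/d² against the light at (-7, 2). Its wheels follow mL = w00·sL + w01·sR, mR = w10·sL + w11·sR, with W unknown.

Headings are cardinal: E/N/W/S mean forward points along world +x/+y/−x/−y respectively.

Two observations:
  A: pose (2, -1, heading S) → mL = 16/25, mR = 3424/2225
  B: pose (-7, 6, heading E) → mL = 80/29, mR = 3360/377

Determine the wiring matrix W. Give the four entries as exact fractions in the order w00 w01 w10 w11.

obs A: pose=(2,-1,S) → sL=32/25, sR=160/89, mL=16/25, mR=3424/2225
obs B: pose=(-7,6,E) → sL=160/29, sR=160/13, mL=80/29, mR=3360/377
sensor matrix S = [[32/25, 160/89], [160/29, 160/13]]; det S = 978944/167765
solve [mL_A; mL_B] = S·[w00; w01] and [mR_A; mR_B] = S·[w10; w11]:
  w00 = 1/2, w01 = 0, w10 = 1/2, w11 = 1/2

1/2 0 1/2 1/2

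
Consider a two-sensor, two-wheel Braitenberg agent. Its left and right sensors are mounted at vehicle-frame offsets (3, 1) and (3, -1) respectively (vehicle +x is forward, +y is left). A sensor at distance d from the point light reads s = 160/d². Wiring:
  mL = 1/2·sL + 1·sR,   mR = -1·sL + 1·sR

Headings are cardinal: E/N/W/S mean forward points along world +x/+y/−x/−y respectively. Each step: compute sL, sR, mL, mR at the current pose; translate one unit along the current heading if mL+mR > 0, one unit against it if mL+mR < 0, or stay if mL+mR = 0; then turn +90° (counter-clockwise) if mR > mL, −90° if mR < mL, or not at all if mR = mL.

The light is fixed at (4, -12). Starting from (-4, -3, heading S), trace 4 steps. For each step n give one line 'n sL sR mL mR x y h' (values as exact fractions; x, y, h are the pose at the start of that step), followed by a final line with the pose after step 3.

0 32/17 160/117 4592/1989 -1024/1989 -4 -3 S
1 16/17 80/101 2168/1717 -256/1717 -4 -4 W
2 160/221 32/37 10032/8177 1152/8177 -5 -4 N
3 20/17 8/5 186/85 36/85 -5 -3 E
final -4 -3 S

n=0: pose=(-4,-3,S); sL=32/17, sR=160/117; mL=4592/1989, mR=-1024/1989; mL+mR=3568/1989 → advance +1; mR−mL=-48/17 → turn -1·90°
n=1: pose=(-4,-4,W); sL=16/17, sR=80/101; mL=2168/1717, mR=-256/1717; mL+mR=1912/1717 → advance +1; mR−mL=-24/17 → turn -1·90°
n=2: pose=(-5,-4,N); sL=160/221, sR=32/37; mL=10032/8177, mR=1152/8177; mL+mR=11184/8177 → advance +1; mR−mL=-240/221 → turn -1·90°
n=3: pose=(-5,-3,E); sL=20/17, sR=8/5; mL=186/85, mR=36/85; mL+mR=222/85 → advance +1; mR−mL=-30/17 → turn -1·90°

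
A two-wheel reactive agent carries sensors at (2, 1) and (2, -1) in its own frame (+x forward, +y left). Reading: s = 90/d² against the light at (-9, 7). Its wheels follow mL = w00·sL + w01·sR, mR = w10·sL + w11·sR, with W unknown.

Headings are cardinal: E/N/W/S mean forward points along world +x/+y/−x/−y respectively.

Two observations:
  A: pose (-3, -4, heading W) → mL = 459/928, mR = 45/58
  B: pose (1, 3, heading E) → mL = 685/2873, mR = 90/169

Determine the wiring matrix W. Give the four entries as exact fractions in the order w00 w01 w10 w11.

obs A: pose=(-3,-4,W) → sL=9/16, sR=45/58, mL=459/928, mR=45/58
obs B: pose=(1,3,E) → sL=10/17, sR=90/169, mL=685/2873, mR=90/169
sensor matrix S = [[9/16, 45/58], [10/17, 90/169]]; det S = -104535/666536
solve [mL_A; mL_B] = S·[w00; w01] and [mR_A; mR_B] = S·[w10; w11]:
  w00 = -1/2, w01 = 1, w10 = 0, w11 = 1

-1/2 1 0 1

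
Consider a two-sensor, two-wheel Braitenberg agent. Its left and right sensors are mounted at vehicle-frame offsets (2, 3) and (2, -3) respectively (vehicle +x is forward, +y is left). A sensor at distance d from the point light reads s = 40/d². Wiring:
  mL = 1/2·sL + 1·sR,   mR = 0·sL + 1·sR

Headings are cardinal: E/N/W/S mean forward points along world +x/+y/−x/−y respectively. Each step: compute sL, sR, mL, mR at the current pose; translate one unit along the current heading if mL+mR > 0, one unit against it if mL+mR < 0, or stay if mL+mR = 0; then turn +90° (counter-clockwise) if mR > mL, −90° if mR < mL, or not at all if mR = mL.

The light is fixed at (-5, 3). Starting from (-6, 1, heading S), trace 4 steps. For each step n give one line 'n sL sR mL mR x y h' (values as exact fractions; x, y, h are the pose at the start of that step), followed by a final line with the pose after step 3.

n=0: pose=(-6,1,S); sL=2, sR=5/4; mL=9/4, mR=5/4; mL+mR=7/2 → advance +1; mR−mL=-1 → turn -1·90°
n=1: pose=(-6,0,W); sL=8/9, sR=40/9; mL=44/9, mR=40/9; mL+mR=28/3 → advance +1; mR−mL=-4/9 → turn -1·90°
n=2: pose=(-7,0,N); sL=20/13, sR=20; mL=270/13, mR=20; mL+mR=530/13 → advance +1; mR−mL=-10/13 → turn -1·90°
n=3: pose=(-7,1,E); sL=40, sR=8/5; mL=108/5, mR=8/5; mL+mR=116/5 → advance +1; mR−mL=-20 → turn -1·90°

0 2 5/4 9/4 5/4 -6 1 S
1 8/9 40/9 44/9 40/9 -6 0 W
2 20/13 20 270/13 20 -7 0 N
3 40 8/5 108/5 8/5 -7 1 E
final -6 1 S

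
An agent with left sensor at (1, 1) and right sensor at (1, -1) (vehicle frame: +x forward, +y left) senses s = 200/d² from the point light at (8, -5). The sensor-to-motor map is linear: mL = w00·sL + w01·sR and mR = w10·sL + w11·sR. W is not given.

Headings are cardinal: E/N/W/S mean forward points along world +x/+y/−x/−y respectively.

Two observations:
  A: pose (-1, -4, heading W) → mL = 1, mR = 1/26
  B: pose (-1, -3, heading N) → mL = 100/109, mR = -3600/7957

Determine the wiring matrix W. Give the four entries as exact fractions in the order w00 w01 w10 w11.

obs A: pose=(-1,-4,W) → sL=2, sR=25/13, mL=1, mR=1/26
obs B: pose=(-1,-3,N) → sL=200/109, sR=200/73, mL=100/109, mR=-3600/7957
sensor matrix S = [[2, 25/13], [200/109, 200/73]]; det S = 201800/103441
solve [mL_A; mL_B] = S·[w00; w01] and [mR_A; mR_B] = S·[w10; w11]:
  w00 = 1/2, w01 = 0, w10 = 1/2, w11 = -1/2

1/2 0 1/2 -1/2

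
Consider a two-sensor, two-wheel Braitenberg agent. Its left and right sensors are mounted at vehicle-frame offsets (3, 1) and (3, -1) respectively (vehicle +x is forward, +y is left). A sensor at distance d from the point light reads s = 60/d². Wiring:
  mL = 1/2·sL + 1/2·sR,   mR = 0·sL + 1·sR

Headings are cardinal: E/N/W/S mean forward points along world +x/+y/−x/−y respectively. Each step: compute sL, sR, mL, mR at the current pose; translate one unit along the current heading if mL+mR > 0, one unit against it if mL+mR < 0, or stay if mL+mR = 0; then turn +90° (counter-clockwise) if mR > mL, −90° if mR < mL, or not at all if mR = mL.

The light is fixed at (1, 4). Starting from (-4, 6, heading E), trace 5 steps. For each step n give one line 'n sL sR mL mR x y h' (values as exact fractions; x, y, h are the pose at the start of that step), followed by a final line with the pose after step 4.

n=0: pose=(-4,6,E); sL=60/13, sR=12; mL=108/13, mR=12; mL+mR=264/13 → advance +1; mR−mL=48/13 → turn +1·90°
n=1: pose=(-3,6,N); sL=6/5, sR=30/17; mL=126/85, mR=30/17; mL+mR=276/85 → advance +1; mR−mL=24/85 → turn +1·90°
n=2: pose=(-3,7,W); sL=60/53, sR=12/13; mL=708/689, mR=12/13; mL+mR=1344/689 → advance +1; mR−mL=-72/689 → turn -1·90°
n=3: pose=(-4,7,N); sL=5/6, sR=15/13; mL=155/156, mR=15/13; mL+mR=335/156 → advance +1; mR−mL=25/156 → turn +1·90°
n=4: pose=(-4,8,W); sL=60/73, sR=60/89; mL=4860/6497, mR=60/89; mL+mR=9240/6497 → advance +1; mR−mL=-480/6497 → turn -1·90°

0 60/13 12 108/13 12 -4 6 E
1 6/5 30/17 126/85 30/17 -3 6 N
2 60/53 12/13 708/689 12/13 -3 7 W
3 5/6 15/13 155/156 15/13 -4 7 N
4 60/73 60/89 4860/6497 60/89 -4 8 W
final -5 8 N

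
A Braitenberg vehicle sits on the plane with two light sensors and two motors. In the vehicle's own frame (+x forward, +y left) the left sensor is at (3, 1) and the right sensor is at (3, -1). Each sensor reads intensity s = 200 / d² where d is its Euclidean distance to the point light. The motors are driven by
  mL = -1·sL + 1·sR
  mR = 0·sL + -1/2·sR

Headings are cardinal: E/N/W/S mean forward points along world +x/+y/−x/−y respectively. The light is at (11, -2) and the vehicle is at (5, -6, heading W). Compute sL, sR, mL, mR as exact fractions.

left sensor world pos  = (2, -7); dL² = 106
right sensor world pos = (2, -5); dR² = 90
sL = 200/106 = 100/53
sR = 200/90 = 20/9
mL = -1·sL + 1·sR = 160/477
mR = 0·sL + -1/2·sR = -10/9

100/53 20/9 160/477 -10/9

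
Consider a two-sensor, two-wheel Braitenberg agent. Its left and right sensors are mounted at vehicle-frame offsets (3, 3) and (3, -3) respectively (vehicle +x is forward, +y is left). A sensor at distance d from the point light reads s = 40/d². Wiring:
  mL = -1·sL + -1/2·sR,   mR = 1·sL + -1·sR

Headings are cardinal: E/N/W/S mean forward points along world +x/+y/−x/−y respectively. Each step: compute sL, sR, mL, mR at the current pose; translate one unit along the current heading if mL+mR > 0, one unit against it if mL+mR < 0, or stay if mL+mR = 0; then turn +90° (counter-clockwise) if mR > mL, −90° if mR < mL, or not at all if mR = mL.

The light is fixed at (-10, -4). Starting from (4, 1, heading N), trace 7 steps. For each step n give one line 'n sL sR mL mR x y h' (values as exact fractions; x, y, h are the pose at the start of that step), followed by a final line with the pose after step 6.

n=0: pose=(4,1,N); sL=8/37, sR=40/353; mL=-3564/13061, mR=1344/13061; mL+mR=-60/353 → advance -1; mR−mL=4908/13061 → turn +1·90°
n=1: pose=(4,0,W); sL=20/61, sR=4/17; mL=-462/1037, mR=96/1037; mL+mR=-6/17 → advance -1; mR−mL=558/1037 → turn +1·90°
n=2: pose=(5,0,S); sL=8/65, sR=8/29; mL=-492/1885, mR=-288/1885; mL+mR=-12/29 → advance -1; mR−mL=204/1885 → turn +1·90°
n=3: pose=(5,1,E); sL=10/97, sR=5/41; mL=-1305/7954, mR=-75/3977; mL+mR=-15/82 → advance -1; mR−mL=1155/7954 → turn +1·90°
n=4: pose=(4,1,N); sL=8/37, sR=40/353; mL=-3564/13061, mR=1344/13061; mL+mR=-60/353 → advance -1; mR−mL=4908/13061 → turn +1·90°
n=5: pose=(4,0,W); sL=20/61, sR=4/17; mL=-462/1037, mR=96/1037; mL+mR=-6/17 → advance -1; mR−mL=558/1037 → turn +1·90°
n=6: pose=(5,0,S); sL=8/65, sR=8/29; mL=-492/1885, mR=-288/1885; mL+mR=-12/29 → advance -1; mR−mL=204/1885 → turn +1·90°

0 8/37 40/353 -3564/13061 1344/13061 4 1 N
1 20/61 4/17 -462/1037 96/1037 4 0 W
2 8/65 8/29 -492/1885 -288/1885 5 0 S
3 10/97 5/41 -1305/7954 -75/3977 5 1 E
4 8/37 40/353 -3564/13061 1344/13061 4 1 N
5 20/61 4/17 -462/1037 96/1037 4 0 W
6 8/65 8/29 -492/1885 -288/1885 5 0 S
final 5 1 E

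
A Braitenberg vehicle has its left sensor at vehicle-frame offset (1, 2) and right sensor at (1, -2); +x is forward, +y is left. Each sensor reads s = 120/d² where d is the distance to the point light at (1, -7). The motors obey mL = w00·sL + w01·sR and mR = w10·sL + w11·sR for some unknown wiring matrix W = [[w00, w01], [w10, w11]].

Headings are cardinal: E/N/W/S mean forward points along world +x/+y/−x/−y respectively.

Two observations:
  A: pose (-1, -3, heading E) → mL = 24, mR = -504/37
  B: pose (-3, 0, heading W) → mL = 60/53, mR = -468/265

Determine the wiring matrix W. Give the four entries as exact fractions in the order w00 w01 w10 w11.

obs A: pose=(-1,-3,E) → sL=120/37, sR=24, mL=24, mR=-504/37
obs B: pose=(-3,0,W) → sL=12/5, sR=60/53, mL=60/53, mR=-468/265
sensor matrix S = [[120/37, 24], [12/5, 60/53]]; det S = -528768/9805
solve [mL_A; mL_B] = S·[w00; w01] and [mR_A; mR_B] = S·[w10; w11]:
  w00 = 0, w01 = 1, w10 = -1/2, w11 = -1/2

0 1 -1/2 -1/2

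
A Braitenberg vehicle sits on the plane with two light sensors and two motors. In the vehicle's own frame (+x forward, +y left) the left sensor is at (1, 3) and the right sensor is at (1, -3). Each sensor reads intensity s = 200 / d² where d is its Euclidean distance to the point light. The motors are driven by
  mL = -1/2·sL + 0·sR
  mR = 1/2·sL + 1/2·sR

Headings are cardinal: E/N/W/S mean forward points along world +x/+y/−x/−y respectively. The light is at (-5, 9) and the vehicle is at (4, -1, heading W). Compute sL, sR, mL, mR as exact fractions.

200/233 200/113 -100/233 34600/26329

left sensor world pos  = (3, -4); dL² = 233
right sensor world pos = (3, 2); dR² = 113
sL = 200/233 = 200/233
sR = 200/113 = 200/113
mL = -1/2·sL + 0·sR = -100/233
mR = 1/2·sL + 1/2·sR = 34600/26329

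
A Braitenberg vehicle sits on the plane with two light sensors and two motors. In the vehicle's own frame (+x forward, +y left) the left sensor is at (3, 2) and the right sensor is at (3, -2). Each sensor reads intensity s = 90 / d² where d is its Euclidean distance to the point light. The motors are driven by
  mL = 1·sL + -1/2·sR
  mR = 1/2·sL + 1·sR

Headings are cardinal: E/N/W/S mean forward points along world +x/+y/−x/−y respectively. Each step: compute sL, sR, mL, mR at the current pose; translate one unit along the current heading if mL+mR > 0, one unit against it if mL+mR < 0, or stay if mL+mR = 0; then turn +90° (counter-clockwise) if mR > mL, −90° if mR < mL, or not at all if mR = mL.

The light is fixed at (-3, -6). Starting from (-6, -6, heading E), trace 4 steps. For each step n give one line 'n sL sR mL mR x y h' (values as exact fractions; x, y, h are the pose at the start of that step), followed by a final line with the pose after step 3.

n=0: pose=(-6,-6,E); sL=45/2, sR=45/2; mL=45/4, mR=135/4; mL+mR=45 → advance +1; mR−mL=45/2 → turn +1·90°
n=1: pose=(-5,-6,N); sL=18/5, sR=10; mL=-7/5, mR=59/5; mL+mR=52/5 → advance +1; mR−mL=66/5 → turn +1·90°
n=2: pose=(-5,-5,W); sL=45/13, sR=45/17; mL=945/442, mR=1935/442; mL+mR=1440/221 → advance +1; mR−mL=495/221 → turn +1·90°
n=3: pose=(-6,-5,S); sL=18, sR=90/29; mL=477/29, mR=351/29; mL+mR=828/29 → advance +1; mR−mL=-126/29 → turn -1·90°

0 45/2 45/2 45/4 135/4 -6 -6 E
1 18/5 10 -7/5 59/5 -5 -6 N
2 45/13 45/17 945/442 1935/442 -5 -5 W
3 18 90/29 477/29 351/29 -6 -5 S
final -6 -6 W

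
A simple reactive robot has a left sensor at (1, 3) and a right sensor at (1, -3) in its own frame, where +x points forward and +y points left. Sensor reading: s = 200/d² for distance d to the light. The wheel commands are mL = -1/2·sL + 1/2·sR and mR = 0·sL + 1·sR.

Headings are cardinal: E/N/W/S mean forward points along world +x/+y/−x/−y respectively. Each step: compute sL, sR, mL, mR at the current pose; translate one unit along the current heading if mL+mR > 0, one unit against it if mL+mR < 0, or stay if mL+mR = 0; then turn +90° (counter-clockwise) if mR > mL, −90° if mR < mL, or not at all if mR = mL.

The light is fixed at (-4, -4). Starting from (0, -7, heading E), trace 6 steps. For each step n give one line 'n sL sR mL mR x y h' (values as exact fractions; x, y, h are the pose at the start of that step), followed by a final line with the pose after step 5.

n=0: pose=(0,-7,E); sL=8, sR=200/61; mL=-144/61, mR=200/61; mL+mR=56/61 → advance +1; mR−mL=344/61 → turn +1·90°
n=1: pose=(1,-7,N); sL=25, sR=50/17; mL=-375/34, mR=50/17; mL+mR=-275/34 → advance -1; mR−mL=475/34 → turn +1·90°
n=2: pose=(1,-8,W); sL=40/13, sR=200/17; mL=960/221, mR=200/17; mL+mR=3560/221 → advance +1; mR−mL=1640/221 → turn +1·90°
n=3: pose=(0,-8,S); sL=100/37, sR=100/13; mL=1200/481, mR=100/13; mL+mR=4900/481 → advance +1; mR−mL=2500/481 → turn +1·90°
n=4: pose=(0,-9,E); sL=200/29, sR=200/89; mL=-6000/2581, mR=200/89; mL+mR=-200/2581 → advance -1; mR−mL=11800/2581 → turn +1·90°
n=5: pose=(-1,-9,N); sL=25/2, sR=50/13; mL=-225/52, mR=50/13; mL+mR=-25/52 → advance -1; mR−mL=425/52 → turn +1·90°

0 8 200/61 -144/61 200/61 0 -7 E
1 25 50/17 -375/34 50/17 1 -7 N
2 40/13 200/17 960/221 200/17 1 -8 W
3 100/37 100/13 1200/481 100/13 0 -8 S
4 200/29 200/89 -6000/2581 200/89 0 -9 E
5 25/2 50/13 -225/52 50/13 -1 -9 N
final -1 -10 W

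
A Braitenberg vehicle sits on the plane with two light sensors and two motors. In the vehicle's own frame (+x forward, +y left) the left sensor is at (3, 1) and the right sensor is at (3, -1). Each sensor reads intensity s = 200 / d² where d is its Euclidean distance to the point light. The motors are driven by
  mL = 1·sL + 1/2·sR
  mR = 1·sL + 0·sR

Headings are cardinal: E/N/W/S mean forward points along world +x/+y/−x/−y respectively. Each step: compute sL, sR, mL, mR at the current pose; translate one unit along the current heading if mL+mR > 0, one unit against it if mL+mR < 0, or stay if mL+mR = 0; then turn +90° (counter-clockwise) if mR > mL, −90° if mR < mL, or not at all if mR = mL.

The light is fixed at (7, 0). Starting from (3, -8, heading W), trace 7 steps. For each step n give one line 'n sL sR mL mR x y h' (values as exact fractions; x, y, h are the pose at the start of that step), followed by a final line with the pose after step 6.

n=0: pose=(3,-8,W); sL=20/13, sR=100/49; mL=1630/637, mR=20/13; mL+mR=2610/637 → advance +1; mR−mL=-50/49 → turn -1·90°
n=1: pose=(2,-8,N); sL=200/61, sR=200/41; mL=14300/2501, mR=200/61; mL+mR=22500/2501 → advance +1; mR−mL=-100/41 → turn -1·90°
n=2: pose=(2,-7,E); sL=5, sR=50/17; mL=110/17, mR=5; mL+mR=195/17 → advance +1; mR−mL=-25/17 → turn -1·90°
n=3: pose=(3,-7,S); sL=200/109, sR=8/5; mL=1436/545, mR=200/109; mL+mR=2436/545 → advance +1; mR−mL=-4/5 → turn -1·90°
n=4: pose=(3,-8,W); sL=20/13, sR=100/49; mL=1630/637, mR=20/13; mL+mR=2610/637 → advance +1; mR−mL=-50/49 → turn -1·90°
n=5: pose=(2,-8,N); sL=200/61, sR=200/41; mL=14300/2501, mR=200/61; mL+mR=22500/2501 → advance +1; mR−mL=-100/41 → turn -1·90°
n=6: pose=(2,-7,E); sL=5, sR=50/17; mL=110/17, mR=5; mL+mR=195/17 → advance +1; mR−mL=-25/17 → turn -1·90°

0 20/13 100/49 1630/637 20/13 3 -8 W
1 200/61 200/41 14300/2501 200/61 2 -8 N
2 5 50/17 110/17 5 2 -7 E
3 200/109 8/5 1436/545 200/109 3 -7 S
4 20/13 100/49 1630/637 20/13 3 -8 W
5 200/61 200/41 14300/2501 200/61 2 -8 N
6 5 50/17 110/17 5 2 -7 E
final 3 -7 S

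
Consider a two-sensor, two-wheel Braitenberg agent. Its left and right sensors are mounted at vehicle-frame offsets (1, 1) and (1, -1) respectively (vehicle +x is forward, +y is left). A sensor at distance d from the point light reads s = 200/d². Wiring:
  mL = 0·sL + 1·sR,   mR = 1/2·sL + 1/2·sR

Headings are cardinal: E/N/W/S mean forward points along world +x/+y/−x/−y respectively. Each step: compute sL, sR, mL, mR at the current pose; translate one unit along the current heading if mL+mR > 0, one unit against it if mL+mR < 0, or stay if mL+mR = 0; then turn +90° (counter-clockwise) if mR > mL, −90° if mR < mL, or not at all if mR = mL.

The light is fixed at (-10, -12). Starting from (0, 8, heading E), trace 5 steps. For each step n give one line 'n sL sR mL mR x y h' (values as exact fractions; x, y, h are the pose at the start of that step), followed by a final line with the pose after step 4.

n=0: pose=(0,8,E); sL=100/281, sR=100/241; mL=100/241, mR=26100/67721; mL+mR=54200/67721 → advance +1; mR−mL=-2000/67721 → turn -1·90°
n=1: pose=(1,8,S); sL=40/101, sR=200/461; mL=200/461, mR=19320/46561; mL+mR=39520/46561 → advance +1; mR−mL=-880/46561 → turn -1·90°
n=2: pose=(1,7,W); sL=25/53, sR=2/5; mL=2/5, mR=231/530; mL+mR=443/530 → advance +1; mR−mL=19/530 → turn +1·90°
n=3: pose=(0,7,S); sL=40/89, sR=40/81; mL=40/81, mR=3400/7209; mL+mR=2320/2403 → advance +1; mR−mL=-160/7209 → turn -1·90°
n=4: pose=(0,6,W); sL=20/37, sR=100/221; mL=100/221, mR=4060/8177; mL+mR=7760/8177 → advance +1; mR−mL=360/8177 → turn +1·90°

0 100/281 100/241 100/241 26100/67721 0 8 E
1 40/101 200/461 200/461 19320/46561 1 8 S
2 25/53 2/5 2/5 231/530 1 7 W
3 40/89 40/81 40/81 3400/7209 0 7 S
4 20/37 100/221 100/221 4060/8177 0 6 W
final -1 6 S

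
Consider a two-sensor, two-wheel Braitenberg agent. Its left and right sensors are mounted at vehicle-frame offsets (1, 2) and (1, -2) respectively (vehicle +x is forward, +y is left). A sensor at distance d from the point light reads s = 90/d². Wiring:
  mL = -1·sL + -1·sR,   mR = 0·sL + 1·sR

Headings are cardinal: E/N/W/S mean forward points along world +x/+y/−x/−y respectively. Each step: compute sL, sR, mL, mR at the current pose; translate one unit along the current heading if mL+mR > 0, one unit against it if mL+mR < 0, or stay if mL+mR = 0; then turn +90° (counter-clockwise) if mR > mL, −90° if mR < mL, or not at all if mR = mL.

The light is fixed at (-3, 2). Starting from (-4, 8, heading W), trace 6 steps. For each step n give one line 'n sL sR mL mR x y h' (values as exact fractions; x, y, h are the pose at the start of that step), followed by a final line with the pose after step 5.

0 9/2 45/34 -99/17 45/34 -4 8 W
1 90/29 90/29 -180/29 90/29 -3 8 S
2 45/41 45/13 -2430/533 45/13 -3 9 E
3 90/73 18/13 -2484/949 18/13 -4 9 N
4 9/2 45/34 -99/17 45/34 -4 8 W
5 90/29 90/29 -180/29 90/29 -3 8 S
final -3 9 E

n=0: pose=(-4,8,W); sL=9/2, sR=45/34; mL=-99/17, mR=45/34; mL+mR=-9/2 → advance -1; mR−mL=243/34 → turn +1·90°
n=1: pose=(-3,8,S); sL=90/29, sR=90/29; mL=-180/29, mR=90/29; mL+mR=-90/29 → advance -1; mR−mL=270/29 → turn +1·90°
n=2: pose=(-3,9,E); sL=45/41, sR=45/13; mL=-2430/533, mR=45/13; mL+mR=-45/41 → advance -1; mR−mL=4275/533 → turn +1·90°
n=3: pose=(-4,9,N); sL=90/73, sR=18/13; mL=-2484/949, mR=18/13; mL+mR=-90/73 → advance -1; mR−mL=3798/949 → turn +1·90°
n=4: pose=(-4,8,W); sL=9/2, sR=45/34; mL=-99/17, mR=45/34; mL+mR=-9/2 → advance -1; mR−mL=243/34 → turn +1·90°
n=5: pose=(-3,8,S); sL=90/29, sR=90/29; mL=-180/29, mR=90/29; mL+mR=-90/29 → advance -1; mR−mL=270/29 → turn +1·90°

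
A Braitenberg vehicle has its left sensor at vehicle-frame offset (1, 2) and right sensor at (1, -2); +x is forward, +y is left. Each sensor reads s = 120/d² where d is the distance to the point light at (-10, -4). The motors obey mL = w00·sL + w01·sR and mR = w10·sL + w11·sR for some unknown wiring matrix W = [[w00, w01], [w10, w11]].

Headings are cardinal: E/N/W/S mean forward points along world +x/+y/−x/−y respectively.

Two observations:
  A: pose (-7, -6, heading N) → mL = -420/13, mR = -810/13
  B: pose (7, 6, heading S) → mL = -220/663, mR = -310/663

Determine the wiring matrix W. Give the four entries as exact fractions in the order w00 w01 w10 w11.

-1/2 -1/2 -1 -1/2

obs A: pose=(-7,-6,N) → sL=60, sR=60/13, mL=-420/13, mR=-810/13
obs B: pose=(7,6,S) → sL=60/221, sR=20/51, mL=-220/663, mR=-310/663
sensor matrix S = [[60, 60/13], [60/221, 20/51]]; det S = 64000/2873
solve [mL_A; mL_B] = S·[w00; w01] and [mR_A; mR_B] = S·[w10; w11]:
  w00 = -1/2, w01 = -1/2, w10 = -1, w11 = -1/2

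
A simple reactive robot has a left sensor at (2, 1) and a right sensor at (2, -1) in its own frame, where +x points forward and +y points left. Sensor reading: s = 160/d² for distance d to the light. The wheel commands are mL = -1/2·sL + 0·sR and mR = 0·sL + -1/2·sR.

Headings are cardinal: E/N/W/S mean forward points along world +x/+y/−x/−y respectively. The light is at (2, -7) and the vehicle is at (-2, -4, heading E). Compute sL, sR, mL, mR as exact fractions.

8 20 -4 -10

left sensor world pos  = (0, -3); dL² = 20
right sensor world pos = (0, -5); dR² = 8
sL = 160/20 = 8
sR = 160/8 = 20
mL = -1/2·sL + 0·sR = -4
mR = 0·sL + -1/2·sR = -10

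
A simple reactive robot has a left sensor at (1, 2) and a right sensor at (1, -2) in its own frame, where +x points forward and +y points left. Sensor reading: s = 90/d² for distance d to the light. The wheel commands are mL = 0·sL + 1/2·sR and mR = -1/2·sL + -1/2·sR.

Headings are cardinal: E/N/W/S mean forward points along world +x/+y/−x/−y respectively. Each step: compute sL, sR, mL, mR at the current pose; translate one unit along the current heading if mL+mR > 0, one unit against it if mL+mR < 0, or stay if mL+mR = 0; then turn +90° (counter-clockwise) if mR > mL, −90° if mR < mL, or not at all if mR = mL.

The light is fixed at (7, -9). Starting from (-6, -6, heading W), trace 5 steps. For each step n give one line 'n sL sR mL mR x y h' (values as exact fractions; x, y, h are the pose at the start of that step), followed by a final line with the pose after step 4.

0 90/197 90/221 45/221 -18810/43537 -6 -6 W
1 45/106 45/58 45/116 -1845/3074 -5 -6 N
2 90/137 90/121 45/121 -11610/16577 -5 -7 E
3 45/61 45/113 45/226 -3915/6893 -6 -7 S
4 90/197 90/221 45/221 -18810/43537 -6 -6 W
final -5 -6 N

n=0: pose=(-6,-6,W); sL=90/197, sR=90/221; mL=45/221, mR=-18810/43537; mL+mR=-45/197 → advance -1; mR−mL=-27675/43537 → turn -1·90°
n=1: pose=(-5,-6,N); sL=45/106, sR=45/58; mL=45/116, mR=-1845/3074; mL+mR=-45/212 → advance -1; mR−mL=-6075/6148 → turn -1·90°
n=2: pose=(-5,-7,E); sL=90/137, sR=90/121; mL=45/121, mR=-11610/16577; mL+mR=-45/137 → advance -1; mR−mL=-17775/16577 → turn -1·90°
n=3: pose=(-6,-7,S); sL=45/61, sR=45/113; mL=45/226, mR=-3915/6893; mL+mR=-45/122 → advance -1; mR−mL=-10575/13786 → turn -1·90°
n=4: pose=(-6,-6,W); sL=90/197, sR=90/221; mL=45/221, mR=-18810/43537; mL+mR=-45/197 → advance -1; mR−mL=-27675/43537 → turn -1·90°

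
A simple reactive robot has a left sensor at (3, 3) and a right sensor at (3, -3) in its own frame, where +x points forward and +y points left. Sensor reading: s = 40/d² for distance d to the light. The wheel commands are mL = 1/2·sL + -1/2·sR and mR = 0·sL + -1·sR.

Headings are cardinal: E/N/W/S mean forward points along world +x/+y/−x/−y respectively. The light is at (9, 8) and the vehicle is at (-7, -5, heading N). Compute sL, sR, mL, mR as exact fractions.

40/461 40/269 -3840/124009 -40/269

left sensor world pos  = (-10, -2); dL² = 461
right sensor world pos = (-4, -2); dR² = 269
sL = 40/461 = 40/461
sR = 40/269 = 40/269
mL = 1/2·sL + -1/2·sR = -3840/124009
mR = 0·sL + -1·sR = -40/269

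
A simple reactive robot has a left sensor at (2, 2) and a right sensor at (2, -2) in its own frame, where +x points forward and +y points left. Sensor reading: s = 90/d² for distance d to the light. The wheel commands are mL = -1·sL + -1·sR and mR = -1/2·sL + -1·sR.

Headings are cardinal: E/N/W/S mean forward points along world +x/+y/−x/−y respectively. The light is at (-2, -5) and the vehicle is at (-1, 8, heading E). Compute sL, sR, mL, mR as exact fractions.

5/13 9/13 -14/13 -23/26

left sensor world pos  = (1, 10); dL² = 234
right sensor world pos = (1, 6); dR² = 130
sL = 90/234 = 5/13
sR = 90/130 = 9/13
mL = -1·sL + -1·sR = -14/13
mR = -1/2·sL + -1·sR = -23/26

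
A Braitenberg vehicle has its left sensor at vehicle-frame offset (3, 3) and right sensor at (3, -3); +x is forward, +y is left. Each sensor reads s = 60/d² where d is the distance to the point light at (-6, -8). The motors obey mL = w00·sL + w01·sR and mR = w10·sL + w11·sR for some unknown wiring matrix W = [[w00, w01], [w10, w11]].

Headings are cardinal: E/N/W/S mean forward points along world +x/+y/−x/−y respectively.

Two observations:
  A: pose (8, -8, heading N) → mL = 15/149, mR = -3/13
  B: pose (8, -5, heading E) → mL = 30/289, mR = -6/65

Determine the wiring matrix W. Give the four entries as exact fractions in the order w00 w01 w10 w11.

0 1/2 -1/2 0

obs A: pose=(8,-8,N) → sL=6/13, sR=30/149, mL=15/149, mR=-3/13
obs B: pose=(8,-5,E) → sL=12/65, sR=60/289, mL=30/289, mR=-6/65
sensor matrix S = [[6/13, 30/149], [12/65, 60/289]]; det S = 32832/559793
solve [mL_A; mL_B] = S·[w00; w01] and [mR_A; mR_B] = S·[w10; w11]:
  w00 = 0, w01 = 1/2, w10 = -1/2, w11 = 0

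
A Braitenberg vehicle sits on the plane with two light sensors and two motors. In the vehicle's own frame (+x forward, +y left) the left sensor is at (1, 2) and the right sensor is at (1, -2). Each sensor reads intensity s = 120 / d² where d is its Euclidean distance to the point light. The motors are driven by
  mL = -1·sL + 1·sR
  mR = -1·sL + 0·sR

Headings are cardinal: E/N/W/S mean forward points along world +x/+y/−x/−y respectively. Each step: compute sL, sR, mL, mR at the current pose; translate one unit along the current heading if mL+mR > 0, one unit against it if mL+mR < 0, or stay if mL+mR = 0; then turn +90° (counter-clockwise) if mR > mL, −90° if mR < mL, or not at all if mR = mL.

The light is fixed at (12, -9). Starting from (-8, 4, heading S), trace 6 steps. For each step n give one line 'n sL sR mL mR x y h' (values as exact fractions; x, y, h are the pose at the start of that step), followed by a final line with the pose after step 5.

n=0: pose=(-8,4,S); sL=10/39, sR=30/157; mL=-400/6123, mR=-10/39; mL+mR=-1970/6123 → advance -1; mR−mL=-30/157 → turn -1·90°
n=1: pose=(-8,5,W); sL=8/39, sR=120/697; mL=-896/27183, mR=-8/39; mL+mR=-6472/27183 → advance -1; mR−mL=-120/697 → turn -1·90°
n=2: pose=(-7,5,N); sL=20/111, sR=60/257; mL=1520/28527, mR=-20/111; mL+mR=-3620/28527 → advance -1; mR−mL=-60/257 → turn -1·90°
n=3: pose=(-7,4,E); sL=40/183, sR=24/89; mL=832/16287, mR=-40/183; mL+mR=-2728/16287 → advance -1; mR−mL=-24/89 → turn -1·90°
n=4: pose=(-8,4,S); sL=10/39, sR=30/157; mL=-400/6123, mR=-10/39; mL+mR=-1970/6123 → advance -1; mR−mL=-30/157 → turn -1·90°
n=5: pose=(-8,5,W); sL=8/39, sR=120/697; mL=-896/27183, mR=-8/39; mL+mR=-6472/27183 → advance -1; mR−mL=-120/697 → turn -1·90°

0 10/39 30/157 -400/6123 -10/39 -8 4 S
1 8/39 120/697 -896/27183 -8/39 -8 5 W
2 20/111 60/257 1520/28527 -20/111 -7 5 N
3 40/183 24/89 832/16287 -40/183 -7 4 E
4 10/39 30/157 -400/6123 -10/39 -8 4 S
5 8/39 120/697 -896/27183 -8/39 -8 5 W
final -7 5 N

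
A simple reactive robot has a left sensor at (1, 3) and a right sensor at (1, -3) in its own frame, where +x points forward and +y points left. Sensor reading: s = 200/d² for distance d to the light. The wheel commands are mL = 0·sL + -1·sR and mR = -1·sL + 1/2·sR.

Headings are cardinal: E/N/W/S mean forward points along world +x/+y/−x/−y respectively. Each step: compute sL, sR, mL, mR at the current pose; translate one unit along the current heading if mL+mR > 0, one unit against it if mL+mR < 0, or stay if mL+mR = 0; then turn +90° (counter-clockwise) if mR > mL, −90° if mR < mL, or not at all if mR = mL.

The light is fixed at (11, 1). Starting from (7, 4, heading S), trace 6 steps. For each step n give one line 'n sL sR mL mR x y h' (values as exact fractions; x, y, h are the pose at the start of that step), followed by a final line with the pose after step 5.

n=0: pose=(7,4,S); sL=40, sR=200/53; mL=-200/53, mR=-2020/53; mL+mR=-2220/53 → advance -1; mR−mL=-1820/53 → turn -1·90°
n=1: pose=(7,5,W); sL=100/13, sR=100/37; mL=-100/37, mR=-3050/481; mL+mR=-4350/481 → advance -1; mR−mL=-1750/481 → turn -1·90°
n=2: pose=(8,5,N); sL=200/61, sR=8; mL=-8, mR=44/61; mL+mR=-444/61 → advance -1; mR−mL=532/61 → turn +1·90°
n=3: pose=(8,4,W); sL=25/2, sR=50/13; mL=-50/13, mR=-275/26; mL+mR=-375/26 → advance -1; mR−mL=-175/26 → turn -1·90°
n=4: pose=(9,4,N); sL=200/41, sR=200/17; mL=-200/17, mR=700/697; mL+mR=-7500/697 → advance -1; mR−mL=8900/697 → turn +1·90°
n=5: pose=(9,3,W); sL=20, sR=100/17; mL=-100/17, mR=-290/17; mL+mR=-390/17 → advance -1; mR−mL=-190/17 → turn -1·90°

0 40 200/53 -200/53 -2020/53 7 4 S
1 100/13 100/37 -100/37 -3050/481 7 5 W
2 200/61 8 -8 44/61 8 5 N
3 25/2 50/13 -50/13 -275/26 8 4 W
4 200/41 200/17 -200/17 700/697 9 4 N
5 20 100/17 -100/17 -290/17 9 3 W
final 10 3 N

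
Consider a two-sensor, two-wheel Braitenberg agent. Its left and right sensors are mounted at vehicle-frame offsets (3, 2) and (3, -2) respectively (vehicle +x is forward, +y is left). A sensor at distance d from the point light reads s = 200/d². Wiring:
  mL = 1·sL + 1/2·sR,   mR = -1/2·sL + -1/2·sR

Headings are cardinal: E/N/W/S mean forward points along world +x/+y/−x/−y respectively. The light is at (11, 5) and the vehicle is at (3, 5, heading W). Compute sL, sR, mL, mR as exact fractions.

8/5 8/5 12/5 -8/5

left sensor world pos  = (0, 3); dL² = 125
right sensor world pos = (0, 7); dR² = 125
sL = 200/125 = 8/5
sR = 200/125 = 8/5
mL = 1·sL + 1/2·sR = 12/5
mR = -1/2·sL + -1/2·sR = -8/5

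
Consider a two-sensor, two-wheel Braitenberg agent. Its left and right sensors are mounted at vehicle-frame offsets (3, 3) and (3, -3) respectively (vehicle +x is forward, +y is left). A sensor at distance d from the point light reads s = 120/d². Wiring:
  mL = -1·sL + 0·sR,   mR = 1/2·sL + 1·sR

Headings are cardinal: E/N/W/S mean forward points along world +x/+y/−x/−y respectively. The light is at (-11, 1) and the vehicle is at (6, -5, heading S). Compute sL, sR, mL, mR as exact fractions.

120/481 120/277 -120/481 74340/133237

left sensor world pos  = (9, -8); dL² = 481
right sensor world pos = (3, -8); dR² = 277
sL = 120/481 = 120/481
sR = 120/277 = 120/277
mL = -1·sL + 0·sR = -120/481
mR = 1/2·sL + 1·sR = 74340/133237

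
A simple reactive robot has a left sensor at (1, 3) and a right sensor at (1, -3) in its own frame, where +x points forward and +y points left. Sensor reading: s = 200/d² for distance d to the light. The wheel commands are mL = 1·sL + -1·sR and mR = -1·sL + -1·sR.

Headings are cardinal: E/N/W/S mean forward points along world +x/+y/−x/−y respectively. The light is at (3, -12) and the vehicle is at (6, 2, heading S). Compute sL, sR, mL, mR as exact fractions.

left sensor world pos  = (9, 1); dL² = 205
right sensor world pos = (3, 1); dR² = 169
sL = 200/205 = 40/41
sR = 200/169 = 200/169
mL = 1·sL + -1·sR = -1440/6929
mR = -1·sL + -1·sR = -14960/6929

40/41 200/169 -1440/6929 -14960/6929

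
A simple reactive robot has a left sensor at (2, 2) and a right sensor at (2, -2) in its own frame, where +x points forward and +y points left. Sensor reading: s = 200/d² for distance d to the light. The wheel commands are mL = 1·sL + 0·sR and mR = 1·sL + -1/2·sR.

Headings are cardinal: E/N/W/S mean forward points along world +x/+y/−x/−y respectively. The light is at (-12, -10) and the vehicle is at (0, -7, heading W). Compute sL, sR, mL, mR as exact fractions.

200/101 8/5 200/101 596/505

left sensor world pos  = (-2, -9); dL² = 101
right sensor world pos = (-2, -5); dR² = 125
sL = 200/101 = 200/101
sR = 200/125 = 8/5
mL = 1·sL + 0·sR = 200/101
mR = 1·sL + -1/2·sR = 596/505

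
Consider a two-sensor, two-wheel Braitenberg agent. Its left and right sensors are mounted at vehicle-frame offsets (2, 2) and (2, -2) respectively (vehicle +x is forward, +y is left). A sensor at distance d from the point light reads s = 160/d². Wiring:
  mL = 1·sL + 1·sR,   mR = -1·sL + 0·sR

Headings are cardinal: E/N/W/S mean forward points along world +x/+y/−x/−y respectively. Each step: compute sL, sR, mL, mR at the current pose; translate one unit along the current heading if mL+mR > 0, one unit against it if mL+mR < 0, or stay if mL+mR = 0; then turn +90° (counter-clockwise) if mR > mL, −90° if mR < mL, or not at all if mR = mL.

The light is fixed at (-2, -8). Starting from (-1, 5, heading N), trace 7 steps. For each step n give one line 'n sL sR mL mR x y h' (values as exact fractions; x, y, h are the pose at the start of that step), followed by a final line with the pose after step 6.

0 80/113 80/117 18400/13221 -80/113 -1 5 N
1 32/53 160/153 13376/8109 -32/53 -1 6 E
2 1 10/9 19/9 -1 0 6 S
3 160/121 32/45 11072/5445 -160/121 0 5 W
4 80/113 80/117 18400/13221 -80/113 -1 5 N
5 32/53 160/153 13376/8109 -32/53 -1 6 E
6 1 10/9 19/9 -1 0 6 S
final 0 5 W

n=0: pose=(-1,5,N); sL=80/113, sR=80/117; mL=18400/13221, mR=-80/113; mL+mR=80/117 → advance +1; mR−mL=-27760/13221 → turn -1·90°
n=1: pose=(-1,6,E); sL=32/53, sR=160/153; mL=13376/8109, mR=-32/53; mL+mR=160/153 → advance +1; mR−mL=-18272/8109 → turn -1·90°
n=2: pose=(0,6,S); sL=1, sR=10/9; mL=19/9, mR=-1; mL+mR=10/9 → advance +1; mR−mL=-28/9 → turn -1·90°
n=3: pose=(0,5,W); sL=160/121, sR=32/45; mL=11072/5445, mR=-160/121; mL+mR=32/45 → advance +1; mR−mL=-18272/5445 → turn -1·90°
n=4: pose=(-1,5,N); sL=80/113, sR=80/117; mL=18400/13221, mR=-80/113; mL+mR=80/117 → advance +1; mR−mL=-27760/13221 → turn -1·90°
n=5: pose=(-1,6,E); sL=32/53, sR=160/153; mL=13376/8109, mR=-32/53; mL+mR=160/153 → advance +1; mR−mL=-18272/8109 → turn -1·90°
n=6: pose=(0,6,S); sL=1, sR=10/9; mL=19/9, mR=-1; mL+mR=10/9 → advance +1; mR−mL=-28/9 → turn -1·90°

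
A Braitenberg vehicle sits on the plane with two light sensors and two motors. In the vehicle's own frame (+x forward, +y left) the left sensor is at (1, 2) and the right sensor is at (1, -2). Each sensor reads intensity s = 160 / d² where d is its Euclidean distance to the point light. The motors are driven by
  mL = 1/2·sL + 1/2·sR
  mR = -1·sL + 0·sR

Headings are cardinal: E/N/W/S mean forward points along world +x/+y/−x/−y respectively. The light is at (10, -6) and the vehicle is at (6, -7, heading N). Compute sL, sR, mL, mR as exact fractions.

40/9 40 200/9 -40/9

left sensor world pos  = (4, -6); dL² = 36
right sensor world pos = (8, -6); dR² = 4
sL = 160/36 = 40/9
sR = 160/4 = 40
mL = 1/2·sL + 1/2·sR = 200/9
mR = -1·sL + 0·sR = -40/9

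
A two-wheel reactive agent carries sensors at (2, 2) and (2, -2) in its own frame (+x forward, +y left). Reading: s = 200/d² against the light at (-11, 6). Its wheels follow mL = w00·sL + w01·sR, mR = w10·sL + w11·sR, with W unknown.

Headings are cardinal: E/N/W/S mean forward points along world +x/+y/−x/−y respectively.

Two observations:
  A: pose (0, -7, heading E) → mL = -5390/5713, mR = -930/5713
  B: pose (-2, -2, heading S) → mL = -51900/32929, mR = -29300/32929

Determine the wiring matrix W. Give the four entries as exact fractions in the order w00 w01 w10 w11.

obs A: pose=(0,-7,E) → sL=20/29, sR=100/197, mL=-5390/5713, mR=-930/5713
obs B: pose=(-2,-2,S) → sL=200/221, sR=200/149, mL=-51900/32929, mR=-29300/32929
sensor matrix S = [[20/29, 100/197], [200/221, 200/149]]; det S = 87728000/188123377
solve [mL_A; mL_B] = S·[w00; w01] and [mR_A; mR_B] = S·[w10; w11]:
  w00 = -1, w01 = -1/2, w10 = 1/2, w11 = -1

-1 -1/2 1/2 -1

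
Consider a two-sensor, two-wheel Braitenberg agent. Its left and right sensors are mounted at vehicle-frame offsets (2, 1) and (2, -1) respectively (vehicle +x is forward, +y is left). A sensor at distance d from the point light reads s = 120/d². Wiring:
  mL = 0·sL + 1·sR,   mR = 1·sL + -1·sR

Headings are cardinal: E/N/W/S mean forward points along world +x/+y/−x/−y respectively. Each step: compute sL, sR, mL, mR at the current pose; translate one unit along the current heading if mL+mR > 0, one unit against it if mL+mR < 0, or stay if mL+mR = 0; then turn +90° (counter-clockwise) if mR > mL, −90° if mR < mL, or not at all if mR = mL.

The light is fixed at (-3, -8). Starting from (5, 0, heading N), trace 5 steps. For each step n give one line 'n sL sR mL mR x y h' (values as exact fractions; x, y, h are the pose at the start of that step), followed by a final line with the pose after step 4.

0 120/149 120/181 120/181 3840/26969 5 0 N
1 3/5 30/41 30/41 -27/205 5 1 E
2 120/149 120/113 120/113 -4320/16837 6 1 S
3 60/49 12/13 12/13 192/637 6 0 W
4 120/149 120/181 120/181 3840/26969 5 0 N
final 5 1 E

n=0: pose=(5,0,N); sL=120/149, sR=120/181; mL=120/181, mR=3840/26969; mL+mR=120/149 → advance +1; mR−mL=-14040/26969 → turn -1·90°
n=1: pose=(5,1,E); sL=3/5, sR=30/41; mL=30/41, mR=-27/205; mL+mR=3/5 → advance +1; mR−mL=-177/205 → turn -1·90°
n=2: pose=(6,1,S); sL=120/149, sR=120/113; mL=120/113, mR=-4320/16837; mL+mR=120/149 → advance +1; mR−mL=-22200/16837 → turn -1·90°
n=3: pose=(6,0,W); sL=60/49, sR=12/13; mL=12/13, mR=192/637; mL+mR=60/49 → advance +1; mR−mL=-396/637 → turn -1·90°
n=4: pose=(5,0,N); sL=120/149, sR=120/181; mL=120/181, mR=3840/26969; mL+mR=120/149 → advance +1; mR−mL=-14040/26969 → turn -1·90°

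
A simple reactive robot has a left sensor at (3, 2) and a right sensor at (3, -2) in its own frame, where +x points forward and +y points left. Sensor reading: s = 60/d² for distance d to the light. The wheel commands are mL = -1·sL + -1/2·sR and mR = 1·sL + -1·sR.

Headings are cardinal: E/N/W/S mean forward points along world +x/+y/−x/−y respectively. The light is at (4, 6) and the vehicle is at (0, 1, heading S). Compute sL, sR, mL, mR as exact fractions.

15/17 3/5 -201/170 24/85

left sensor world pos  = (2, -2); dL² = 68
right sensor world pos = (-2, -2); dR² = 100
sL = 60/68 = 15/17
sR = 60/100 = 3/5
mL = -1·sL + -1/2·sR = -201/170
mR = 1·sL + -1·sR = 24/85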